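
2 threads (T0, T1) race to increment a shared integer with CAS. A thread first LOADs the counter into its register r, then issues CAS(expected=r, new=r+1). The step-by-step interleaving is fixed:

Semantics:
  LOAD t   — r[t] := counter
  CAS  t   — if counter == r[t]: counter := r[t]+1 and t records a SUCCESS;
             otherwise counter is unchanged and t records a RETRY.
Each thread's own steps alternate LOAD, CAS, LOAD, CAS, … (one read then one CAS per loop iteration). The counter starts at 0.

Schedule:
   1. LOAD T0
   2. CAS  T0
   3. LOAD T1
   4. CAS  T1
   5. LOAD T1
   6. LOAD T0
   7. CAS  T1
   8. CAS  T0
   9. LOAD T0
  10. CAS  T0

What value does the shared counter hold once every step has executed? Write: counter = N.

[1] T0.load  rd  (counter 0, T0.r 0)
[2] T0.cas  hit  (counter 1, T0.r 0)
[3] T1.load  rd  (counter 1, T1.r 1)
[4] T1.cas  hit  (counter 2, T1.r 1)
[5] T1.load  rd  (counter 2, T1.r 2)
[6] T0.load  rd  (counter 2, T0.r 2)
[7] T1.cas  hit  (counter 3, T1.r 2)
[8] T0.cas  miss  (counter 3, T0.r 2)
[9] T0.load  rd  (counter 3, T0.r 3)
[10] T0.cas  hit  (counter 4, T0.r 3)

counter = 4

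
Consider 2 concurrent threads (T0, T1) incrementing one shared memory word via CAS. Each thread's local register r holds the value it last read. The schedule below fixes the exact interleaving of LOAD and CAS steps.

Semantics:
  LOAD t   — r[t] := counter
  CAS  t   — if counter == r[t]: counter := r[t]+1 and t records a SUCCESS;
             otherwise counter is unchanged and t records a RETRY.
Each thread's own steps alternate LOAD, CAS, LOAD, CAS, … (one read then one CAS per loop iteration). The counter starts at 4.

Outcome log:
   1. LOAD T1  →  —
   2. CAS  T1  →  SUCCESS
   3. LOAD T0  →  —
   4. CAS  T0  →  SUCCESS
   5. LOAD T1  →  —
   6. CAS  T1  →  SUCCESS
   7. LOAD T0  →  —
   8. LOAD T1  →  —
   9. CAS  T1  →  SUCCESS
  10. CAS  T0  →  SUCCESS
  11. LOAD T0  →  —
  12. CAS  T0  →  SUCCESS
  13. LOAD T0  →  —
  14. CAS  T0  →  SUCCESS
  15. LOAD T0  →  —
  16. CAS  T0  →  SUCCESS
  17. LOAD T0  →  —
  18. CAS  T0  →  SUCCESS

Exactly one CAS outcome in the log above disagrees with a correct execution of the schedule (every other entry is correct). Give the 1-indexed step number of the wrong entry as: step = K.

Reference trace:
step 1: T1 LOAD ⇒ load; ctr=4 reg=4
step 2: T1 CAS ⇒ ok; ctr=5 reg=4
step 3: T0 LOAD ⇒ load; ctr=5 reg=5
step 4: T0 CAS ⇒ ok; ctr=6 reg=5
step 5: T1 LOAD ⇒ load; ctr=6 reg=6
step 6: T1 CAS ⇒ ok; ctr=7 reg=6
step 7: T0 LOAD ⇒ load; ctr=7 reg=7
step 8: T1 LOAD ⇒ load; ctr=7 reg=7
step 9: T1 CAS ⇒ ok; ctr=8 reg=7
step 10: T0 CAS ⇒ retry; ctr=8 reg=7
step 11: T0 LOAD ⇒ load; ctr=8 reg=8
step 12: T0 CAS ⇒ ok; ctr=9 reg=8
step 13: T0 LOAD ⇒ load; ctr=9 reg=9
step 14: T0 CAS ⇒ ok; ctr=10 reg=9
step 15: T0 LOAD ⇒ load; ctr=10 reg=10
step 16: T0 CAS ⇒ ok; ctr=11 reg=10
step 17: T0 LOAD ⇒ load; ctr=11 reg=11
step 18: T0 CAS ⇒ ok; ctr=12 reg=11
Log disagrees first at step 10.

step = 10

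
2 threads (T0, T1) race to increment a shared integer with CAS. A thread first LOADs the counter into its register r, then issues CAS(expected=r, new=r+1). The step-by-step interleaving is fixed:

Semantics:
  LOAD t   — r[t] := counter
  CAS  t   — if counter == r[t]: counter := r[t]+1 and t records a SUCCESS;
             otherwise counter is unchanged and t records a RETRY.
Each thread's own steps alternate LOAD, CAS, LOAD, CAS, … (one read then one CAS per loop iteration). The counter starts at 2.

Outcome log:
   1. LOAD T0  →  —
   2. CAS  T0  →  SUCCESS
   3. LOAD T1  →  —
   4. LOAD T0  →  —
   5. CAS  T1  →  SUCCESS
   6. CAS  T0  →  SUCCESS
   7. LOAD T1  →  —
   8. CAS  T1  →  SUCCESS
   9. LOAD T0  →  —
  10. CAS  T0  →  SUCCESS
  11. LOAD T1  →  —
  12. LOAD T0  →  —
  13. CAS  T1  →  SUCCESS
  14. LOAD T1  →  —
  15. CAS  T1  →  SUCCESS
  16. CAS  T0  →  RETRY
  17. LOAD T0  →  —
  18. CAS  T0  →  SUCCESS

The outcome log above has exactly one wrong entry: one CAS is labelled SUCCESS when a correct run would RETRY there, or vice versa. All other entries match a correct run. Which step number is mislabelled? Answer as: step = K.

Correct run:
T0 LOAD — after: cnt=2, r=2 — load
T0 CAS — after: cnt=3, r=2 — ok
T1 LOAD — after: cnt=3, r=3 — load
T0 LOAD — after: cnt=3, r=3 — load
T1 CAS — after: cnt=4, r=3 — ok
T0 CAS — after: cnt=4, r=3 — retry
T1 LOAD — after: cnt=4, r=4 — load
T1 CAS — after: cnt=5, r=4 — ok
T0 LOAD — after: cnt=5, r=5 — load
T0 CAS — after: cnt=6, r=5 — ok
T1 LOAD — after: cnt=6, r=6 — load
T0 LOAD — after: cnt=6, r=6 — load
T1 CAS — after: cnt=7, r=6 — ok
T1 LOAD — after: cnt=7, r=7 — load
T1 CAS — after: cnt=8, r=7 — ok
T0 CAS — after: cnt=8, r=6 — retry
T0 LOAD — after: cnt=8, r=8 — load
T0 CAS — after: cnt=9, r=8 — ok
Mismatch at 6.

step = 6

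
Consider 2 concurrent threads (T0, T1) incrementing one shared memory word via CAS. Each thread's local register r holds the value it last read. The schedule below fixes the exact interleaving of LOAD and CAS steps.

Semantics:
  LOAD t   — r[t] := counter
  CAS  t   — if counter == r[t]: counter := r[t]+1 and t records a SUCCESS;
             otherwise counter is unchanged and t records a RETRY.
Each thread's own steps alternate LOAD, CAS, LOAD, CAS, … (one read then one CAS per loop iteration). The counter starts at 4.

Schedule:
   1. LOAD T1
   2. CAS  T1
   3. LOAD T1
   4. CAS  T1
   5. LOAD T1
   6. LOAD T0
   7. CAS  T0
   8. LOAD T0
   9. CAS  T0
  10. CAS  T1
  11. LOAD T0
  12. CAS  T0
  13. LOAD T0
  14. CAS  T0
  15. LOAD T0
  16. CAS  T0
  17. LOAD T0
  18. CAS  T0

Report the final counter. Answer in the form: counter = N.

T1 LOAD — after: cnt=4, r=4 — load
T1 CAS — after: cnt=5, r=4 — ok
T1 LOAD — after: cnt=5, r=5 — load
T1 CAS — after: cnt=6, r=5 — ok
T1 LOAD — after: cnt=6, r=6 — load
T0 LOAD — after: cnt=6, r=6 — load
T0 CAS — after: cnt=7, r=6 — ok
T0 LOAD — after: cnt=7, r=7 — load
T0 CAS — after: cnt=8, r=7 — ok
T1 CAS — after: cnt=8, r=6 — retry
T0 LOAD — after: cnt=8, r=8 — load
T0 CAS — after: cnt=9, r=8 — ok
T0 LOAD — after: cnt=9, r=9 — load
T0 CAS — after: cnt=10, r=9 — ok
T0 LOAD — after: cnt=10, r=10 — load
T0 CAS — after: cnt=11, r=10 — ok
T0 LOAD — after: cnt=11, r=11 — load
T0 CAS — after: cnt=12, r=11 — ok

counter = 12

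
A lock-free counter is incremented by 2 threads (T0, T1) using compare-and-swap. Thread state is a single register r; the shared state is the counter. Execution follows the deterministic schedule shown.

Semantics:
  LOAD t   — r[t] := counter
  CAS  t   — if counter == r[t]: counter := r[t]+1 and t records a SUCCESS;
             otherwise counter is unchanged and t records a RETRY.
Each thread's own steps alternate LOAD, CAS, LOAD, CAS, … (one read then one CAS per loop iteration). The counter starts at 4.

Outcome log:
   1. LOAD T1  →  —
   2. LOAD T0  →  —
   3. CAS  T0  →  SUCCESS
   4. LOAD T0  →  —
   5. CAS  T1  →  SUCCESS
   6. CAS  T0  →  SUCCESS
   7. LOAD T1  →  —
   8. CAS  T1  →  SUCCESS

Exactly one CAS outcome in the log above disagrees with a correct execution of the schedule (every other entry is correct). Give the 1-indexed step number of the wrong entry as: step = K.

step = 5

Re-executing:
1. LOAD T1 → mem=4 r[T1]=4 [LOAD]
2. LOAD T0 → mem=4 r[T0]=4 [LOAD]
3. CAS T0 → mem=5 r[T0]=4 [OK]
4. LOAD T0 → mem=5 r[T0]=5 [LOAD]
5. CAS T1 → mem=5 r[T1]=4 [RETRY]
6. CAS T0 → mem=6 r[T0]=5 [OK]
7. LOAD T1 → mem=6 r[T1]=6 [LOAD]
8. CAS T1 → mem=7 r[T1]=6 [OK]
Mismatch at 5.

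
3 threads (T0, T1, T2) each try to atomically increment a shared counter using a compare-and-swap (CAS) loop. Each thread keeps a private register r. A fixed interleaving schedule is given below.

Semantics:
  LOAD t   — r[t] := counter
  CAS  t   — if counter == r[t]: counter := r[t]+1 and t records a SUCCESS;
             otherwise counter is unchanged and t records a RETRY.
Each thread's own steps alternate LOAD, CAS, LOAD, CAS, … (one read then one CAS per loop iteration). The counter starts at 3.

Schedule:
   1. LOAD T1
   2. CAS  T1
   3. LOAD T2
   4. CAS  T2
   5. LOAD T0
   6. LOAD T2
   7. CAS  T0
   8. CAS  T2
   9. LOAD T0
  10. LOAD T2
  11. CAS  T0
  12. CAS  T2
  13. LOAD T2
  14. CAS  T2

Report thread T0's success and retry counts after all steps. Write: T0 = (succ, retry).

T0 = (2, 0)

1. LOAD T1 → mem=3 r[T1]=3 [LOAD]
2. CAS T1 → mem=4 r[T1]=3 [OK]
3. LOAD T2 → mem=4 r[T2]=4 [LOAD]
4. CAS T2 → mem=5 r[T2]=4 [OK]
5. LOAD T0 → mem=5 r[T0]=5 [LOAD]
6. LOAD T2 → mem=5 r[T2]=5 [LOAD]
7. CAS T0 → mem=6 r[T0]=5 [OK]
8. CAS T2 → mem=6 r[T2]=5 [RETRY]
9. LOAD T0 → mem=6 r[T0]=6 [LOAD]
10. LOAD T2 → mem=6 r[T2]=6 [LOAD]
11. CAS T0 → mem=7 r[T0]=6 [OK]
12. CAS T2 → mem=7 r[T2]=6 [RETRY]
13. LOAD T2 → mem=7 r[T2]=7 [LOAD]
14. CAS T2 → mem=8 r[T2]=7 [OK]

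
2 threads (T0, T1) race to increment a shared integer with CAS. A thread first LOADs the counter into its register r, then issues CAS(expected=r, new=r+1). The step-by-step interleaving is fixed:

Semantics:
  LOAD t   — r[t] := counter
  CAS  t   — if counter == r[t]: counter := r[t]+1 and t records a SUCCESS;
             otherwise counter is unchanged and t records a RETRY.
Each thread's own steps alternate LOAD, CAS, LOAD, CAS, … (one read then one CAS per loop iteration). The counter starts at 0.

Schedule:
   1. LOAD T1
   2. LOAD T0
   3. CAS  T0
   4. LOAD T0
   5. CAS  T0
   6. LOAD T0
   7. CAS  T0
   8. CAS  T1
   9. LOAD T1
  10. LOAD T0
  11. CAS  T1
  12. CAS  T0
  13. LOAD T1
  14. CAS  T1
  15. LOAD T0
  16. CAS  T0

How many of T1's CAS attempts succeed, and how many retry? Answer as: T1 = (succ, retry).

[1] T1.load  rd  (counter 0, T1.r 0)
[2] T0.load  rd  (counter 0, T0.r 0)
[3] T0.cas  hit  (counter 1, T0.r 0)
[4] T0.load  rd  (counter 1, T0.r 1)
[5] T0.cas  hit  (counter 2, T0.r 1)
[6] T0.load  rd  (counter 2, T0.r 2)
[7] T0.cas  hit  (counter 3, T0.r 2)
[8] T1.cas  miss  (counter 3, T1.r 0)
[9] T1.load  rd  (counter 3, T1.r 3)
[10] T0.load  rd  (counter 3, T0.r 3)
[11] T1.cas  hit  (counter 4, T1.r 3)
[12] T0.cas  miss  (counter 4, T0.r 3)
[13] T1.load  rd  (counter 4, T1.r 4)
[14] T1.cas  hit  (counter 5, T1.r 4)
[15] T0.load  rd  (counter 5, T0.r 5)
[16] T0.cas  hit  (counter 6, T0.r 5)

T1 = (2, 1)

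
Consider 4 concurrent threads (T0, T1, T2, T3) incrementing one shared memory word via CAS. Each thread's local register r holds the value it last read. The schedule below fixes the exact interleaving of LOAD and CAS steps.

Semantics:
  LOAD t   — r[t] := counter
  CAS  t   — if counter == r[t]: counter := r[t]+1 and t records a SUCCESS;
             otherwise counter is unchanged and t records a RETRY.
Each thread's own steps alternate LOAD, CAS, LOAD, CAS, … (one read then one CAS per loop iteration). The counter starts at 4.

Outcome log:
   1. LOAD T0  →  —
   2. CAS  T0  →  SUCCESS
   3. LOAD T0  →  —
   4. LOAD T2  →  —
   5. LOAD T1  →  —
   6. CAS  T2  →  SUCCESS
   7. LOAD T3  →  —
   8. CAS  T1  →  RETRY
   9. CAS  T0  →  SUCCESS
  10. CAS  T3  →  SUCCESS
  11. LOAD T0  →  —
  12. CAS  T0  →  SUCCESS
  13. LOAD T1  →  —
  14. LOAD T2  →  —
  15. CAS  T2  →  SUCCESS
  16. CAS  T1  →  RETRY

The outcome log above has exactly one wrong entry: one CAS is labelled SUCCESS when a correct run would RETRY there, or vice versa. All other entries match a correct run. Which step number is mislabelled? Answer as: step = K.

Reference trace:
T0 LOAD — after: cnt=4, r=4 — load
T0 CAS — after: cnt=5, r=4 — ok
T0 LOAD — after: cnt=5, r=5 — load
T2 LOAD — after: cnt=5, r=5 — load
T1 LOAD — after: cnt=5, r=5 — load
T2 CAS — after: cnt=6, r=5 — ok
T3 LOAD — after: cnt=6, r=6 — load
T1 CAS — after: cnt=6, r=5 — retry
T0 CAS — after: cnt=6, r=5 — retry
T3 CAS — after: cnt=7, r=6 — ok
T0 LOAD — after: cnt=7, r=7 — load
T0 CAS — after: cnt=8, r=7 — ok
T1 LOAD — after: cnt=8, r=8 — load
T2 LOAD — after: cnt=8, r=8 — load
T2 CAS — after: cnt=9, r=8 — ok
T1 CAS — after: cnt=9, r=8 — retry
Log disagrees first at step 9.

step = 9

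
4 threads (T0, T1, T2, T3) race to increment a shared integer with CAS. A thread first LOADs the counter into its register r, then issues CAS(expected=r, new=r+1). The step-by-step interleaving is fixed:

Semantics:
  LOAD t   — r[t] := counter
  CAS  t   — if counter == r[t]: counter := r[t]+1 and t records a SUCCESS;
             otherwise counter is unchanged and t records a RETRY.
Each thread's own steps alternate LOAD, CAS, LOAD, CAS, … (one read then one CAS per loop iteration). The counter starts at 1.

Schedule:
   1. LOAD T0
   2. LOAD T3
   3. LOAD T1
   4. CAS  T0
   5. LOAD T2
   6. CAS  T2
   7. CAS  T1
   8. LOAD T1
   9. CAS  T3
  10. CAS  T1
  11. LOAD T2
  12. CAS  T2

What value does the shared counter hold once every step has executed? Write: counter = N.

T0 LOAD — after: cnt=1, r=1 — load
T3 LOAD — after: cnt=1, r=1 — load
T1 LOAD — after: cnt=1, r=1 — load
T0 CAS — after: cnt=2, r=1 — ok
T2 LOAD — after: cnt=2, r=2 — load
T2 CAS — after: cnt=3, r=2 — ok
T1 CAS — after: cnt=3, r=1 — retry
T1 LOAD — after: cnt=3, r=3 — load
T3 CAS — after: cnt=3, r=1 — retry
T1 CAS — after: cnt=4, r=3 — ok
T2 LOAD — after: cnt=4, r=4 — load
T2 CAS — after: cnt=5, r=4 — ok

counter = 5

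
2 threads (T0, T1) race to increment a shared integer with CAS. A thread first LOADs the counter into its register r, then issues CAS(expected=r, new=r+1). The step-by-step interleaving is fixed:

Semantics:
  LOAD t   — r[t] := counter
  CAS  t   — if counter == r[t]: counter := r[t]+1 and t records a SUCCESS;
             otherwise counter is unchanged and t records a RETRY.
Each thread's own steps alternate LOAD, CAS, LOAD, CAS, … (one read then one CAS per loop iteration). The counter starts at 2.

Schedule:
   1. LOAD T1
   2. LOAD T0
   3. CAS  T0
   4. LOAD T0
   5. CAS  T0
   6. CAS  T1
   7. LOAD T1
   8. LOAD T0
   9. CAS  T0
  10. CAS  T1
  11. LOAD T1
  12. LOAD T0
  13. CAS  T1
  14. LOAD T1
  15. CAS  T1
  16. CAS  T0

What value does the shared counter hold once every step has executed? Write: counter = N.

counter = 7

T1 LOAD — after: cnt=2, r=2 — load
T0 LOAD — after: cnt=2, r=2 — load
T0 CAS — after: cnt=3, r=2 — ok
T0 LOAD — after: cnt=3, r=3 — load
T0 CAS — after: cnt=4, r=3 — ok
T1 CAS — after: cnt=4, r=2 — retry
T1 LOAD — after: cnt=4, r=4 — load
T0 LOAD — after: cnt=4, r=4 — load
T0 CAS — after: cnt=5, r=4 — ok
T1 CAS — after: cnt=5, r=4 — retry
T1 LOAD — after: cnt=5, r=5 — load
T0 LOAD — after: cnt=5, r=5 — load
T1 CAS — after: cnt=6, r=5 — ok
T1 LOAD — after: cnt=6, r=6 — load
T1 CAS — after: cnt=7, r=6 — ok
T0 CAS — after: cnt=7, r=5 — retry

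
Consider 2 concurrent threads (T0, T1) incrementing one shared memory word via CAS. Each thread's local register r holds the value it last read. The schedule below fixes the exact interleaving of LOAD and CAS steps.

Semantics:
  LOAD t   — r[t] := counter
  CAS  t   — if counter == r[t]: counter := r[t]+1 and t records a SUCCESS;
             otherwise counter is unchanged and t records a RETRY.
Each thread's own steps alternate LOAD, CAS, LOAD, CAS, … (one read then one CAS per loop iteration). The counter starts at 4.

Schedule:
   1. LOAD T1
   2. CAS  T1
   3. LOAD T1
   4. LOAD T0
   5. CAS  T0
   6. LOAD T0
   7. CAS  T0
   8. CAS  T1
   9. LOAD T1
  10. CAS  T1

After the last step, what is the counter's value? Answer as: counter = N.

counter = 8

[1] T1.load  rd  (counter 4, T1.r 4)
[2] T1.cas  hit  (counter 5, T1.r 4)
[3] T1.load  rd  (counter 5, T1.r 5)
[4] T0.load  rd  (counter 5, T0.r 5)
[5] T0.cas  hit  (counter 6, T0.r 5)
[6] T0.load  rd  (counter 6, T0.r 6)
[7] T0.cas  hit  (counter 7, T0.r 6)
[8] T1.cas  miss  (counter 7, T1.r 5)
[9] T1.load  rd  (counter 7, T1.r 7)
[10] T1.cas  hit  (counter 8, T1.r 7)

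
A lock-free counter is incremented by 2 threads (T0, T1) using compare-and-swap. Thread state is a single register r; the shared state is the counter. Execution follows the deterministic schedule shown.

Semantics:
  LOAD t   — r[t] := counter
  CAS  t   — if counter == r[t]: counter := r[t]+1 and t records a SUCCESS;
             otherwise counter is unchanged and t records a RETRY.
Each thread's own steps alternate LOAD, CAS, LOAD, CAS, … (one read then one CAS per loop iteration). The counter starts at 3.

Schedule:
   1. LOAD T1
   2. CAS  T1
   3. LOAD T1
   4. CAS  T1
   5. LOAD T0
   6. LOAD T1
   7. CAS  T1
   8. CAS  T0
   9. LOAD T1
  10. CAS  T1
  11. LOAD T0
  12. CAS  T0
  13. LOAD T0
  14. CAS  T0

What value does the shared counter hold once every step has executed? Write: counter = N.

step 1: T1 LOAD ⇒ load; ctr=3 reg=3
step 2: T1 CAS ⇒ ok; ctr=4 reg=3
step 3: T1 LOAD ⇒ load; ctr=4 reg=4
step 4: T1 CAS ⇒ ok; ctr=5 reg=4
step 5: T0 LOAD ⇒ load; ctr=5 reg=5
step 6: T1 LOAD ⇒ load; ctr=5 reg=5
step 7: T1 CAS ⇒ ok; ctr=6 reg=5
step 8: T0 CAS ⇒ retry; ctr=6 reg=5
step 9: T1 LOAD ⇒ load; ctr=6 reg=6
step 10: T1 CAS ⇒ ok; ctr=7 reg=6
step 11: T0 LOAD ⇒ load; ctr=7 reg=7
step 12: T0 CAS ⇒ ok; ctr=8 reg=7
step 13: T0 LOAD ⇒ load; ctr=8 reg=8
step 14: T0 CAS ⇒ ok; ctr=9 reg=8

counter = 9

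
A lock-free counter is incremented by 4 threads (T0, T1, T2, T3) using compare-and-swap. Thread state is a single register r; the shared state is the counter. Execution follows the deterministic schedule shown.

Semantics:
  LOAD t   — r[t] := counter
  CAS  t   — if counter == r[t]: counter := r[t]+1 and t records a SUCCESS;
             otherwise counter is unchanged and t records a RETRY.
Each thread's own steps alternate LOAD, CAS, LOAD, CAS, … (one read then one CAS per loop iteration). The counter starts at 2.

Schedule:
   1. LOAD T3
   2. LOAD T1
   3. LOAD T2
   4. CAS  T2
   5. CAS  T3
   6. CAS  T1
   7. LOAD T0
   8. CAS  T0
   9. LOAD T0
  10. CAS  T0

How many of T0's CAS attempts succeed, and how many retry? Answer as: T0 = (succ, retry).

1. LOAD T3 → mem=2 r[T3]=2 [LOAD]
2. LOAD T1 → mem=2 r[T1]=2 [LOAD]
3. LOAD T2 → mem=2 r[T2]=2 [LOAD]
4. CAS T2 → mem=3 r[T2]=2 [OK]
5. CAS T3 → mem=3 r[T3]=2 [RETRY]
6. CAS T1 → mem=3 r[T1]=2 [RETRY]
7. LOAD T0 → mem=3 r[T0]=3 [LOAD]
8. CAS T0 → mem=4 r[T0]=3 [OK]
9. LOAD T0 → mem=4 r[T0]=4 [LOAD]
10. CAS T0 → mem=5 r[T0]=4 [OK]

T0 = (2, 0)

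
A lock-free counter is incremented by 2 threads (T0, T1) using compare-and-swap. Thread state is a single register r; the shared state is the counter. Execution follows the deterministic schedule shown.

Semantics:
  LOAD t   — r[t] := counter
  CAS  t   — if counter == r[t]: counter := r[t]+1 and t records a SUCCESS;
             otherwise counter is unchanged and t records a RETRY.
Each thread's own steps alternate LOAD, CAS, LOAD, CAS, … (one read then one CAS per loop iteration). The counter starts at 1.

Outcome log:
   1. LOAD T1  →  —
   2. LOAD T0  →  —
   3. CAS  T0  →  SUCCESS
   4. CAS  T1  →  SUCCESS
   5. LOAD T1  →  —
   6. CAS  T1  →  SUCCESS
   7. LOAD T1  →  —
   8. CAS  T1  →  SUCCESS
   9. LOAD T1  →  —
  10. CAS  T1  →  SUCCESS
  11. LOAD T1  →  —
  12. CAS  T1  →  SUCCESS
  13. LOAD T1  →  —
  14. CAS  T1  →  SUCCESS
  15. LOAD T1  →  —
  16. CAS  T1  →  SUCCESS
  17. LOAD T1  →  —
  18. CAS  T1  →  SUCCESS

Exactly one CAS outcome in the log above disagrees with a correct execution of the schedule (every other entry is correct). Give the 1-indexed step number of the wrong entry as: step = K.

Reference trace:
1. LOAD T1 → mem=1 r[T1]=1 [LOAD]
2. LOAD T0 → mem=1 r[T0]=1 [LOAD]
3. CAS T0 → mem=2 r[T0]=1 [OK]
4. CAS T1 → mem=2 r[T1]=1 [RETRY]
5. LOAD T1 → mem=2 r[T1]=2 [LOAD]
6. CAS T1 → mem=3 r[T1]=2 [OK]
7. LOAD T1 → mem=3 r[T1]=3 [LOAD]
8. CAS T1 → mem=4 r[T1]=3 [OK]
9. LOAD T1 → mem=4 r[T1]=4 [LOAD]
10. CAS T1 → mem=5 r[T1]=4 [OK]
11. LOAD T1 → mem=5 r[T1]=5 [LOAD]
12. CAS T1 → mem=6 r[T1]=5 [OK]
13. LOAD T1 → mem=6 r[T1]=6 [LOAD]
14. CAS T1 → mem=7 r[T1]=6 [OK]
15. LOAD T1 → mem=7 r[T1]=7 [LOAD]
16. CAS T1 → mem=8 r[T1]=7 [OK]
17. LOAD T1 → mem=8 r[T1]=8 [LOAD]
18. CAS T1 → mem=9 r[T1]=8 [OK]
Log disagrees first at step 4.

step = 4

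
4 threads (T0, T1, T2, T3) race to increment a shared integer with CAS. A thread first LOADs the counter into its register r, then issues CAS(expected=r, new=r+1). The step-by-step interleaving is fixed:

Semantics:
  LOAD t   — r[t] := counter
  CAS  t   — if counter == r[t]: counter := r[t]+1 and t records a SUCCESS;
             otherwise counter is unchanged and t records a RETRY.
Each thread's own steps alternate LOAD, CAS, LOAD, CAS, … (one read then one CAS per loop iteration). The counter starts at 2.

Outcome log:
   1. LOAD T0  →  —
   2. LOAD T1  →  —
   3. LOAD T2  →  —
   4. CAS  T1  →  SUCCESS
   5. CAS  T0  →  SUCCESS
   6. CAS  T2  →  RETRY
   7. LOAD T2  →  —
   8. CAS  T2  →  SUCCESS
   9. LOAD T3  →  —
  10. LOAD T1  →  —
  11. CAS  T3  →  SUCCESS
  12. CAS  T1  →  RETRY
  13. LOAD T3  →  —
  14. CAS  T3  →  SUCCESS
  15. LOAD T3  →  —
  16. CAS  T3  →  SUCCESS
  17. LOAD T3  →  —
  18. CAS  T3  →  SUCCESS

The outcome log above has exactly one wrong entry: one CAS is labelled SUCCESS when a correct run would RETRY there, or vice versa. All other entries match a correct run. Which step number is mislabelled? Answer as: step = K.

step = 5

Correct run:
T0 LOAD — after: cnt=2, r=2 — load
T1 LOAD — after: cnt=2, r=2 — load
T2 LOAD — after: cnt=2, r=2 — load
T1 CAS — after: cnt=3, r=2 — ok
T0 CAS — after: cnt=3, r=2 — retry
T2 CAS — after: cnt=3, r=2 — retry
T2 LOAD — after: cnt=3, r=3 — load
T2 CAS — after: cnt=4, r=3 — ok
T3 LOAD — after: cnt=4, r=4 — load
T1 LOAD — after: cnt=4, r=4 — load
T3 CAS — after: cnt=5, r=4 — ok
T1 CAS — after: cnt=5, r=4 — retry
T3 LOAD — after: cnt=5, r=5 — load
T3 CAS — after: cnt=6, r=5 — ok
T3 LOAD — after: cnt=6, r=6 — load
T3 CAS — after: cnt=7, r=6 — ok
T3 LOAD — after: cnt=7, r=7 — load
T3 CAS — after: cnt=8, r=7 — ok
Mismatch at 5.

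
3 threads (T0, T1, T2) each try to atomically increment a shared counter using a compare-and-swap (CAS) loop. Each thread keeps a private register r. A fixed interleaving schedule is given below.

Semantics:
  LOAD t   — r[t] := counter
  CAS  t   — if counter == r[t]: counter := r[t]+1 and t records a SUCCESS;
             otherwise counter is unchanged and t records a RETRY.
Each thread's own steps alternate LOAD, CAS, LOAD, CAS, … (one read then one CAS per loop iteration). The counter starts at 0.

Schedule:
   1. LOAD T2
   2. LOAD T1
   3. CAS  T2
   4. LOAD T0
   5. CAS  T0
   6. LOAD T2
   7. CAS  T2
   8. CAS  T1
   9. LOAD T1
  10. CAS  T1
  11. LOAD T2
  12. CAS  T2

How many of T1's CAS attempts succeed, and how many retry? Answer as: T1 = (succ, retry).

1. LOAD T2 → mem=0 r[T2]=0 [LOAD]
2. LOAD T1 → mem=0 r[T1]=0 [LOAD]
3. CAS T2 → mem=1 r[T2]=0 [OK]
4. LOAD T0 → mem=1 r[T0]=1 [LOAD]
5. CAS T0 → mem=2 r[T0]=1 [OK]
6. LOAD T2 → mem=2 r[T2]=2 [LOAD]
7. CAS T2 → mem=3 r[T2]=2 [OK]
8. CAS T1 → mem=3 r[T1]=0 [RETRY]
9. LOAD T1 → mem=3 r[T1]=3 [LOAD]
10. CAS T1 → mem=4 r[T1]=3 [OK]
11. LOAD T2 → mem=4 r[T2]=4 [LOAD]
12. CAS T2 → mem=5 r[T2]=4 [OK]

T1 = (1, 1)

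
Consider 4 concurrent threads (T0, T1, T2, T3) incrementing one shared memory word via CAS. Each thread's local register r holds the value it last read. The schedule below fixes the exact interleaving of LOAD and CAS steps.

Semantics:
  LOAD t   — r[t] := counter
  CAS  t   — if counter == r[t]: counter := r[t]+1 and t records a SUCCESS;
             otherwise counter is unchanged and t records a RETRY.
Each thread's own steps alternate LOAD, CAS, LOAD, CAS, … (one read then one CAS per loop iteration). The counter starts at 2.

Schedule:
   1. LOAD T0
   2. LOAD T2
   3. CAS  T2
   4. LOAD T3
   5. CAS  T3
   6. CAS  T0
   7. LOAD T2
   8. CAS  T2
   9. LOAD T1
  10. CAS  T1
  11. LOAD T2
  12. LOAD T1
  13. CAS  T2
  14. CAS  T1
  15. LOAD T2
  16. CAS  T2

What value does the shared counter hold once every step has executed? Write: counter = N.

#1 T0 reads 2
#2 T2 reads 2
#3 T2 CAS(2→3) writes; counter now 3
#4 T3 reads 3
#5 T3 CAS(3→4) writes; counter now 4
#6 T0 CAS(2→3) fails; counter now 4
#7 T2 reads 4
#8 T2 CAS(4→5) writes; counter now 5
#9 T1 reads 5
#10 T1 CAS(5→6) writes; counter now 6
#11 T2 reads 6
#12 T1 reads 6
#13 T2 CAS(6→7) writes; counter now 7
#14 T1 CAS(6→7) fails; counter now 7
#15 T2 reads 7
#16 T2 CAS(7→8) writes; counter now 8

counter = 8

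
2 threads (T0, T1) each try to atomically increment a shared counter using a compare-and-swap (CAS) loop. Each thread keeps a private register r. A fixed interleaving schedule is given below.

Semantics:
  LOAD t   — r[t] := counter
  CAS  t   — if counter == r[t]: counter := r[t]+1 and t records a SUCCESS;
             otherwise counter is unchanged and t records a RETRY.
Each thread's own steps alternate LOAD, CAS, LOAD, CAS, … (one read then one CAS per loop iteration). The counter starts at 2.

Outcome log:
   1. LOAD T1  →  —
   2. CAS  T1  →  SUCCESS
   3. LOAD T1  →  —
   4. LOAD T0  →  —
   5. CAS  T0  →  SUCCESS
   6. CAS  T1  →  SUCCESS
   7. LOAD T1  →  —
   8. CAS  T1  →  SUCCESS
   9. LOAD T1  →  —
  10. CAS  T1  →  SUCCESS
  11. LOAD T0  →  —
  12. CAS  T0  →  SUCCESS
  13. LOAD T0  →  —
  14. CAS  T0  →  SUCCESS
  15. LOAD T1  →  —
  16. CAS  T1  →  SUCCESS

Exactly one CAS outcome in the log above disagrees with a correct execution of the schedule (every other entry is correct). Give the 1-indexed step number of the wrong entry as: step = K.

step = 6

Correct run:
#1 T1 reads 2
#2 T1 CAS(2→3) writes; counter now 3
#3 T1 reads 3
#4 T0 reads 3
#5 T0 CAS(3→4) writes; counter now 4
#6 T1 CAS(3→4) fails; counter now 4
#7 T1 reads 4
#8 T1 CAS(4→5) writes; counter now 5
#9 T1 reads 5
#10 T1 CAS(5→6) writes; counter now 6
#11 T0 reads 6
#12 T0 CAS(6→7) writes; counter now 7
#13 T0 reads 7
#14 T0 CAS(7→8) writes; counter now 8
#15 T1 reads 8
#16 T1 CAS(8→9) writes; counter now 9
Log disagrees first at step 6.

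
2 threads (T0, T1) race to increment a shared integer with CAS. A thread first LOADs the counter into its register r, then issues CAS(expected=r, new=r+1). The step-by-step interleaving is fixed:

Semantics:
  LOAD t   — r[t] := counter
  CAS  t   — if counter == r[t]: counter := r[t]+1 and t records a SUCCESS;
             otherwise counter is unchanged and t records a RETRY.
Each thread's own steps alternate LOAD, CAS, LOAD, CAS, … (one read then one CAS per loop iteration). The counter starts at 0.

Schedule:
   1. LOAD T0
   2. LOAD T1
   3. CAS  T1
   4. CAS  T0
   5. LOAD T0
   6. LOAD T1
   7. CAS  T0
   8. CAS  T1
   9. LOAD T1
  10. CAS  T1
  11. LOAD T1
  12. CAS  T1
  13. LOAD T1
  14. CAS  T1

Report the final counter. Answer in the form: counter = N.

counter = 5

   1) LOAD T0:  M=0  r_T0=0
   2) LOAD T1:  M=0  r_T1=0
   3) CAS  T1:  M=1  r_T1=0 ✓
   4) CAS  T0:  M=1  r_T0=0 ✗
   5) LOAD T0:  M=1  r_T0=1
   6) LOAD T1:  M=1  r_T1=1
   7) CAS  T0:  M=2  r_T0=1 ✓
   8) CAS  T1:  M=2  r_T1=1 ✗
   9) LOAD T1:  M=2  r_T1=2
  10) CAS  T1:  M=3  r_T1=2 ✓
  11) LOAD T1:  M=3  r_T1=3
  12) CAS  T1:  M=4  r_T1=3 ✓
  13) LOAD T1:  M=4  r_T1=4
  14) CAS  T1:  M=5  r_T1=4 ✓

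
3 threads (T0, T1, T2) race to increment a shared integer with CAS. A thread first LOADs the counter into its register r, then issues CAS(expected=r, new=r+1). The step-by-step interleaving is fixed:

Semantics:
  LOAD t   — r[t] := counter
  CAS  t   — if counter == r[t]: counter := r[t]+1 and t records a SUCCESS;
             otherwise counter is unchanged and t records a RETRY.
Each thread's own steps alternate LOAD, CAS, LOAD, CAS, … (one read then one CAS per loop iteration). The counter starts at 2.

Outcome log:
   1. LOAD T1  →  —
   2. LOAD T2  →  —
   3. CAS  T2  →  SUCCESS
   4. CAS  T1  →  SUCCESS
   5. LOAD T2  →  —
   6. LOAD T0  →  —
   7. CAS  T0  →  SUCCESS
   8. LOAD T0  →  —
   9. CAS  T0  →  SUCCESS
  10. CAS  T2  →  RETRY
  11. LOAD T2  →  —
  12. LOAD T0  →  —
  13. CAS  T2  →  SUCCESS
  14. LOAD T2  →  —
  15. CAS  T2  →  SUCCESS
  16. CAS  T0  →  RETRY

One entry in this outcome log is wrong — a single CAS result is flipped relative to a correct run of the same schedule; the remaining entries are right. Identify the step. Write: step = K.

step = 4

Re-executing:
[1] T1.load  rd  (counter 2, T1.r 2)
[2] T2.load  rd  (counter 2, T2.r 2)
[3] T2.cas  hit  (counter 3, T2.r 2)
[4] T1.cas  miss  (counter 3, T1.r 2)
[5] T2.load  rd  (counter 3, T2.r 3)
[6] T0.load  rd  (counter 3, T0.r 3)
[7] T0.cas  hit  (counter 4, T0.r 3)
[8] T0.load  rd  (counter 4, T0.r 4)
[9] T0.cas  hit  (counter 5, T0.r 4)
[10] T2.cas  miss  (counter 5, T2.r 3)
[11] T2.load  rd  (counter 5, T2.r 5)
[12] T0.load  rd  (counter 5, T0.r 5)
[13] T2.cas  hit  (counter 6, T2.r 5)
[14] T2.load  rd  (counter 6, T2.r 6)
[15] T2.cas  hit  (counter 7, T2.r 6)
[16] T0.cas  miss  (counter 7, T0.r 5)
Mismatch at 4.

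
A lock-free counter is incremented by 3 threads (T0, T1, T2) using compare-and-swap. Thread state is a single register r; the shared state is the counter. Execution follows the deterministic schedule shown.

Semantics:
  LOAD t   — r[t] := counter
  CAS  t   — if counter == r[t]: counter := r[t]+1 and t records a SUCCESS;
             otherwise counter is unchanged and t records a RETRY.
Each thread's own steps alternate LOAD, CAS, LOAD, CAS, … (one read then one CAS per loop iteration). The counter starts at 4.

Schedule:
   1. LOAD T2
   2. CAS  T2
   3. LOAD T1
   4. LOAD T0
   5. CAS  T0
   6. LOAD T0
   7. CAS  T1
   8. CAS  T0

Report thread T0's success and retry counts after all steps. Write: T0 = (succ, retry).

T0 = (2, 0)

T2 LOAD — after: cnt=4, r=4 — load
T2 CAS — after: cnt=5, r=4 — ok
T1 LOAD — after: cnt=5, r=5 — load
T0 LOAD — after: cnt=5, r=5 — load
T0 CAS — after: cnt=6, r=5 — ok
T0 LOAD — after: cnt=6, r=6 — load
T1 CAS — after: cnt=6, r=5 — retry
T0 CAS — after: cnt=7, r=6 — ok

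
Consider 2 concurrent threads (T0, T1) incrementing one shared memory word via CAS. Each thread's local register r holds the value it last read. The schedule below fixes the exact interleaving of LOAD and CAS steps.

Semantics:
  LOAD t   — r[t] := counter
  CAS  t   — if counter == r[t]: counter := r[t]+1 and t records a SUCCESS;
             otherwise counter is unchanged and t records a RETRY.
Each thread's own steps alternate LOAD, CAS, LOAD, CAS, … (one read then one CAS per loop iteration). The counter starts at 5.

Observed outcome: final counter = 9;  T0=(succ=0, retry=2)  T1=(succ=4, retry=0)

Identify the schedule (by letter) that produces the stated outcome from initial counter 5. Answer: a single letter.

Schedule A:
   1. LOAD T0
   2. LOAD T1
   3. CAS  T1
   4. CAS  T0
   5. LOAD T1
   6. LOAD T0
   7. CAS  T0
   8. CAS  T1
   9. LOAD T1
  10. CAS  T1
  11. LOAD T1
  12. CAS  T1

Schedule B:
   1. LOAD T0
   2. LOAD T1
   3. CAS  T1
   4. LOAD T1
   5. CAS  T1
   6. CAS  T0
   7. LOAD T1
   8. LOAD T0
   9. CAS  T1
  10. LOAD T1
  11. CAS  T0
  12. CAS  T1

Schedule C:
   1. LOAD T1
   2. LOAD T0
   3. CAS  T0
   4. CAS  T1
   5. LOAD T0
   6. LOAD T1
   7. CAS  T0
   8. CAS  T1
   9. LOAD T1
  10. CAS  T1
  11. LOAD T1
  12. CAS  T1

B

Tracing schedule B:
step 1: T0 LOAD ⇒ load; ctr=5 reg=5
step 2: T1 LOAD ⇒ load; ctr=5 reg=5
step 3: T1 CAS ⇒ ok; ctr=6 reg=5
step 4: T1 LOAD ⇒ load; ctr=6 reg=6
step 5: T1 CAS ⇒ ok; ctr=7 reg=6
step 6: T0 CAS ⇒ retry; ctr=7 reg=5
step 7: T1 LOAD ⇒ load; ctr=7 reg=7
step 8: T0 LOAD ⇒ load; ctr=7 reg=7
step 9: T1 CAS ⇒ ok; ctr=8 reg=7
step 10: T1 LOAD ⇒ load; ctr=8 reg=8
step 11: T0 CAS ⇒ retry; ctr=8 reg=7
step 12: T1 CAS ⇒ ok; ctr=9 reg=8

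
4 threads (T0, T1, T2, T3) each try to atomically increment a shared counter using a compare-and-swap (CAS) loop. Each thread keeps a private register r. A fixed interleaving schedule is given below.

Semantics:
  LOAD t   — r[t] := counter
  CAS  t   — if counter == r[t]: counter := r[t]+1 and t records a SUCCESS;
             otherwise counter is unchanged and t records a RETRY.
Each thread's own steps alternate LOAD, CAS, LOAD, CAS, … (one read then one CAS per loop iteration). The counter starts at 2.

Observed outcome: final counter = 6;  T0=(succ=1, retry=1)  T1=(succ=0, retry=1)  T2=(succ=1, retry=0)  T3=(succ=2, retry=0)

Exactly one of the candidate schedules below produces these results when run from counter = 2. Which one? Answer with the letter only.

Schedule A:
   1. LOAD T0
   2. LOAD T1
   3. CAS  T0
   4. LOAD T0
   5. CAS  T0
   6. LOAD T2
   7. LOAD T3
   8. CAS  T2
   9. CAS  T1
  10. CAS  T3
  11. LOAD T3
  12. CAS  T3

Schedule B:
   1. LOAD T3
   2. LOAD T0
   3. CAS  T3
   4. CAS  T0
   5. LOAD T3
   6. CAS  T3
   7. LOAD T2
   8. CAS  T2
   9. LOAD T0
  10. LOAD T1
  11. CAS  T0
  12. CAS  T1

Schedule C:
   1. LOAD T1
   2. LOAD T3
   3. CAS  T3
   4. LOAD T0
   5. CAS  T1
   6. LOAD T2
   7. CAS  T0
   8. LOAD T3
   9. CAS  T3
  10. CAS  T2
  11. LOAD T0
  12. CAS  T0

Simulating candidate B:
step 1: T3 LOAD ⇒ load; ctr=2 reg=2
step 2: T0 LOAD ⇒ load; ctr=2 reg=2
step 3: T3 CAS ⇒ ok; ctr=3 reg=2
step 4: T0 CAS ⇒ retry; ctr=3 reg=2
step 5: T3 LOAD ⇒ load; ctr=3 reg=3
step 6: T3 CAS ⇒ ok; ctr=4 reg=3
step 7: T2 LOAD ⇒ load; ctr=4 reg=4
step 8: T2 CAS ⇒ ok; ctr=5 reg=4
step 9: T0 LOAD ⇒ load; ctr=5 reg=5
step 10: T1 LOAD ⇒ load; ctr=5 reg=5
step 11: T0 CAS ⇒ ok; ctr=6 reg=5
step 12: T1 CAS ⇒ retry; ctr=6 reg=5

B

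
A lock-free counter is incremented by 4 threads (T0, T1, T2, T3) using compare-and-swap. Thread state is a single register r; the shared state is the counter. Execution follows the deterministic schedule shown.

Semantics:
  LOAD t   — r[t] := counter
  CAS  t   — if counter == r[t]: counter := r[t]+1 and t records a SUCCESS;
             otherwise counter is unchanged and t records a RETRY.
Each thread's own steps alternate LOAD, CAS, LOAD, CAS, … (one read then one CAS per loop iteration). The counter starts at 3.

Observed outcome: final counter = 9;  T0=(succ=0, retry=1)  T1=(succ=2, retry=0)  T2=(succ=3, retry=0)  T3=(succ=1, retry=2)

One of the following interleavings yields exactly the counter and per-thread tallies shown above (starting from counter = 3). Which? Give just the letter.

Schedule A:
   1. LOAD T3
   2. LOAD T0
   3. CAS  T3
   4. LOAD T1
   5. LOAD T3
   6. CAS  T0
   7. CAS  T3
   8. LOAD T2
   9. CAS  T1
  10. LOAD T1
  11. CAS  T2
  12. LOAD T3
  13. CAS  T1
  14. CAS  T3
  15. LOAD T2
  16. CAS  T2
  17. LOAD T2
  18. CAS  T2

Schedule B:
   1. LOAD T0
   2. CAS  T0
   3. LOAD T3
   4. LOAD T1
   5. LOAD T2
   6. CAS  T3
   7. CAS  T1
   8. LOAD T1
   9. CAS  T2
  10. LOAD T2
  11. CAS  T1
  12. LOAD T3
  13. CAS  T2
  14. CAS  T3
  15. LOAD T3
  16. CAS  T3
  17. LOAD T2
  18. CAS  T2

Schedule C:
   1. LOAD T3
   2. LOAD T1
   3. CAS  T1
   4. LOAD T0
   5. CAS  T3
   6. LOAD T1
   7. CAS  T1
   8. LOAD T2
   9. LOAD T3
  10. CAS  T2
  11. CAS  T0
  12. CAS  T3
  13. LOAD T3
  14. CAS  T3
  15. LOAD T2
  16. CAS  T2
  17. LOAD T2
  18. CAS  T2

Simulating candidate C:
1. LOAD T3 → mem=3 r[T3]=3 [LOAD]
2. LOAD T1 → mem=3 r[T1]=3 [LOAD]
3. CAS T1 → mem=4 r[T1]=3 [OK]
4. LOAD T0 → mem=4 r[T0]=4 [LOAD]
5. CAS T3 → mem=4 r[T3]=3 [RETRY]
6. LOAD T1 → mem=4 r[T1]=4 [LOAD]
7. CAS T1 → mem=5 r[T1]=4 [OK]
8. LOAD T2 → mem=5 r[T2]=5 [LOAD]
9. LOAD T3 → mem=5 r[T3]=5 [LOAD]
10. CAS T2 → mem=6 r[T2]=5 [OK]
11. CAS T0 → mem=6 r[T0]=4 [RETRY]
12. CAS T3 → mem=6 r[T3]=5 [RETRY]
13. LOAD T3 → mem=6 r[T3]=6 [LOAD]
14. CAS T3 → mem=7 r[T3]=6 [OK]
15. LOAD T2 → mem=7 r[T2]=7 [LOAD]
16. CAS T2 → mem=8 r[T2]=7 [OK]
17. LOAD T2 → mem=8 r[T2]=8 [LOAD]
18. CAS T2 → mem=9 r[T2]=8 [OK]

C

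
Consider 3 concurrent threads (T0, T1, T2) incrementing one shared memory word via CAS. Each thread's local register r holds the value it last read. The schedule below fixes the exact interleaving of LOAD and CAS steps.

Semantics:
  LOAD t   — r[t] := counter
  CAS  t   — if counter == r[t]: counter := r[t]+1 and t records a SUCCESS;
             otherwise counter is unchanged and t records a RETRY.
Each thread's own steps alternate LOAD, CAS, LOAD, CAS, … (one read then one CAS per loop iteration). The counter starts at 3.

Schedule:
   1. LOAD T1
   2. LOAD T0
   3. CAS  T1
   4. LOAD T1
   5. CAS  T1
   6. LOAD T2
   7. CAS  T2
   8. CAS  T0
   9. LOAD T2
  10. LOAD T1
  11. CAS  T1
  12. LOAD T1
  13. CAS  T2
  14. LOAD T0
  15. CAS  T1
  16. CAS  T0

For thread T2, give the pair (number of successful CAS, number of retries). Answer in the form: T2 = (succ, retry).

#1 T1 reads 3
#2 T0 reads 3
#3 T1 CAS(3→4) writes; counter now 4
#4 T1 reads 4
#5 T1 CAS(4→5) writes; counter now 5
#6 T2 reads 5
#7 T2 CAS(5→6) writes; counter now 6
#8 T0 CAS(3→4) fails; counter now 6
#9 T2 reads 6
#10 T1 reads 6
#11 T1 CAS(6→7) writes; counter now 7
#12 T1 reads 7
#13 T2 CAS(6→7) fails; counter now 7
#14 T0 reads 7
#15 T1 CAS(7→8) writes; counter now 8
#16 T0 CAS(7→8) fails; counter now 8

T2 = (1, 1)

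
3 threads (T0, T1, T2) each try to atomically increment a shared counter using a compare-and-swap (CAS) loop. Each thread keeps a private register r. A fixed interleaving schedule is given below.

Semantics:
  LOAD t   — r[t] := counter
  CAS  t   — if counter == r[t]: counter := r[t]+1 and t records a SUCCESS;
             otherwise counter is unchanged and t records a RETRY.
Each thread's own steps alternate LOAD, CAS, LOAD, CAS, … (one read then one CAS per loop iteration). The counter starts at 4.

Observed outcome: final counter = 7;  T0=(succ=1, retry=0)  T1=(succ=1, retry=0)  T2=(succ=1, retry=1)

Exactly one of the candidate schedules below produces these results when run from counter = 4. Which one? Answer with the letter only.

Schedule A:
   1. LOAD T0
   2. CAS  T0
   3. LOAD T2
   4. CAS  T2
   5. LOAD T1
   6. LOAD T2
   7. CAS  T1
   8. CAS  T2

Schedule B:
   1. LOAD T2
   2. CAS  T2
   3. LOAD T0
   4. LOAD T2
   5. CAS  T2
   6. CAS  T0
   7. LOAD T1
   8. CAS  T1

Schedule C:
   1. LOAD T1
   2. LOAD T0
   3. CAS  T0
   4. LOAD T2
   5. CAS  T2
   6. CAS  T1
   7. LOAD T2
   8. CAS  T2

A

Simulating candidate A:
T0 LOAD — after: cnt=4, r=4 — load
T0 CAS — after: cnt=5, r=4 — ok
T2 LOAD — after: cnt=5, r=5 — load
T2 CAS — after: cnt=6, r=5 — ok
T1 LOAD — after: cnt=6, r=6 — load
T2 LOAD — after: cnt=6, r=6 — load
T1 CAS — after: cnt=7, r=6 — ok
T2 CAS — after: cnt=7, r=6 — retry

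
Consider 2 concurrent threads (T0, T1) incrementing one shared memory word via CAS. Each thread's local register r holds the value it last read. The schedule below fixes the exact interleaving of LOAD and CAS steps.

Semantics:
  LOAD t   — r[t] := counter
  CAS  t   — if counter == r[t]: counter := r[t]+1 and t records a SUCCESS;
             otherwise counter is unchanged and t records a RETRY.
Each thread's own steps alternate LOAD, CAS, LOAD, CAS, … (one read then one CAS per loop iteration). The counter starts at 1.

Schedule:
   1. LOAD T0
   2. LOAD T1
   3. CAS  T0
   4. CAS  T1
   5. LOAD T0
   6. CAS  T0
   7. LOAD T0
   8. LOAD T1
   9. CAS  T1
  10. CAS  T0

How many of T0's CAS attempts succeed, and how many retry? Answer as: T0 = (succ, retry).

#1 T0 reads 1
#2 T1 reads 1
#3 T0 CAS(1→2) writes; counter now 2
#4 T1 CAS(1→2) fails; counter now 2
#5 T0 reads 2
#6 T0 CAS(2→3) writes; counter now 3
#7 T0 reads 3
#8 T1 reads 3
#9 T1 CAS(3→4) writes; counter now 4
#10 T0 CAS(3→4) fails; counter now 4

T0 = (2, 1)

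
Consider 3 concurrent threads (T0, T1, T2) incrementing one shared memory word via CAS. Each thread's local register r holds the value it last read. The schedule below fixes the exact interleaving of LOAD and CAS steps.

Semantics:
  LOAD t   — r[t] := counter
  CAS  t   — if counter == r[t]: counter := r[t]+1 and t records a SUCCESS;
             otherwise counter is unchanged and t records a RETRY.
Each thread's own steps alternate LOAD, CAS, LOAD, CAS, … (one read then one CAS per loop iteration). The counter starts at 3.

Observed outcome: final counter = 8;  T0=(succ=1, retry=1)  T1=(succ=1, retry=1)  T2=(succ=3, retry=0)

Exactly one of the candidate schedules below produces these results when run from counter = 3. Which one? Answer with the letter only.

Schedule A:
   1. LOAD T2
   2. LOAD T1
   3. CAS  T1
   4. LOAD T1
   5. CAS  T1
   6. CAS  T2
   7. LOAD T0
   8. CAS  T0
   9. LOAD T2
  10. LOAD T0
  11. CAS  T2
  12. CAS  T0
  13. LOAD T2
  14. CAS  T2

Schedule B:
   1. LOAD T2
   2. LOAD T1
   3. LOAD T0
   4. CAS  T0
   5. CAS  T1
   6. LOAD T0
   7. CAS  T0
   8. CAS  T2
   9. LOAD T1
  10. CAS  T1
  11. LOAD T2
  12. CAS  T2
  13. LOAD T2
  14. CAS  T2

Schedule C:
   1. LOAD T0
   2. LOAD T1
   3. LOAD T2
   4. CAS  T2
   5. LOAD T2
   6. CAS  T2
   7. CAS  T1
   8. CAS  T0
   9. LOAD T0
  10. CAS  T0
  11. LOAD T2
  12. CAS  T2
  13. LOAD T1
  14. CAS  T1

C

Run C:
step 1: T0 LOAD ⇒ load; ctr=3 reg=3
step 2: T1 LOAD ⇒ load; ctr=3 reg=3
step 3: T2 LOAD ⇒ load; ctr=3 reg=3
step 4: T2 CAS ⇒ ok; ctr=4 reg=3
step 5: T2 LOAD ⇒ load; ctr=4 reg=4
step 6: T2 CAS ⇒ ok; ctr=5 reg=4
step 7: T1 CAS ⇒ retry; ctr=5 reg=3
step 8: T0 CAS ⇒ retry; ctr=5 reg=3
step 9: T0 LOAD ⇒ load; ctr=5 reg=5
step 10: T0 CAS ⇒ ok; ctr=6 reg=5
step 11: T2 LOAD ⇒ load; ctr=6 reg=6
step 12: T2 CAS ⇒ ok; ctr=7 reg=6
step 13: T1 LOAD ⇒ load; ctr=7 reg=7
step 14: T1 CAS ⇒ ok; ctr=8 reg=7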